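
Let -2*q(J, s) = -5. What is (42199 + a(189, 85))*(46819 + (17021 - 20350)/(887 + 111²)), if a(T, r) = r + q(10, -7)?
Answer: 52298422831179/26416 ≈ 1.9798e+9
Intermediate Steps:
q(J, s) = 5/2 (q(J, s) = -½*(-5) = 5/2)
a(T, r) = 5/2 + r (a(T, r) = r + 5/2 = 5/2 + r)
(42199 + a(189, 85))*(46819 + (17021 - 20350)/(887 + 111²)) = (42199 + (5/2 + 85))*(46819 + (17021 - 20350)/(887 + 111²)) = (42199 + 175/2)*(46819 - 3329/(887 + 12321)) = 84573*(46819 - 3329/13208)/2 = (84573/2)*(618382023/13208) = 52298422831179/26416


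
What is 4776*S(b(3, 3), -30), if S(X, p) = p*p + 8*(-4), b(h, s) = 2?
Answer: 4145568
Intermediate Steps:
S(X, p) = -32 + p**2 (S(X, p) = p**2 - 32 = -32 + p**2)
4776*S(b(3, 3), -30) = 4776*(-32 + (-30)**2) = 4776*(-32 + 900) = 4776*868 = 4145568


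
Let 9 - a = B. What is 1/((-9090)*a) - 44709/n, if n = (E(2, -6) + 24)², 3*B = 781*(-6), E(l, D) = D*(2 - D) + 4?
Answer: -63846195691/571215600 ≈ -111.77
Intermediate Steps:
E(l, D) = 4 + D*(2 - D)
B = -1562 (B = (781*(-6))/3 = (⅓)*(-4686) = -1562)
n = 400 (n = ((4 - 1*(-6)² + 2*(-6)) + 24)² = ((4 - 1*36 - 12) + 24)² = ((4 - 36 - 12) + 24)² = (-44 + 24)² = (-20)² = 400)
a = 1571 (a = 9 - 1*(-1562) = 9 + 1562 = 1571)
1/((-9090)*a) - 44709/n = 1/(-9090*1571) - 44709/400 = -1/9090*1/1571 - 44709*1/400 = -1/14280390 - 44709/400 = -63846195691/571215600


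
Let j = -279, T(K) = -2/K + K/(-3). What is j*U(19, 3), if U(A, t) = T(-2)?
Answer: -465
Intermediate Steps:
T(K) = -2/K - K/3 (T(K) = -2/K + K*(-⅓) = -2/K - K/3)
U(A, t) = 5/3 (U(A, t) = -2/(-2) - ⅓*(-2) = -2*(-½) + ⅔ = 1 + ⅔ = 5/3)
j*U(19, 3) = -279*5/3 = -465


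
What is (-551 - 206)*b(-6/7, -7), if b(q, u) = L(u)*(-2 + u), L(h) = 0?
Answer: 0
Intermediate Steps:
b(q, u) = 0 (b(q, u) = 0*(-2 + u) = 0)
(-551 - 206)*b(-6/7, -7) = (-551 - 206)*0 = -757*0 = 0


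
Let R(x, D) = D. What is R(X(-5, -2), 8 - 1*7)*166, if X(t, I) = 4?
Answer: 166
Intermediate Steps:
R(X(-5, -2), 8 - 1*7)*166 = (8 - 1*7)*166 = (8 - 7)*166 = 1*166 = 166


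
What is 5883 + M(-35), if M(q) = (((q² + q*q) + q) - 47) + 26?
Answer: 8277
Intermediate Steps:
M(q) = -21 + q + 2*q² (M(q) = (((q² + q²) + q) - 47) + 26 = ((2*q² + q) - 47) + 26 = ((q + 2*q²) - 47) + 26 = (-47 + q + 2*q²) + 26 = -21 + q + 2*q²)
5883 + M(-35) = 5883 + (-21 - 35 + 2*(-35)²) = 5883 + (-21 - 35 + 2*1225) = 5883 + (-21 - 35 + 2450) = 5883 + 2394 = 8277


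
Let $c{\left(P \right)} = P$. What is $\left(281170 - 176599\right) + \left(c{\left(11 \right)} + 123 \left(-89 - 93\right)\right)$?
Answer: $82196$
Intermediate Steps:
$\left(281170 - 176599\right) + \left(c{\left(11 \right)} + 123 \left(-89 - 93\right)\right) = \left(281170 - 176599\right) + \left(11 + 123 \left(-89 - 93\right)\right) = 104571 + \left(11 + 123 \left(-182\right)\right) = 104571 + \left(11 - 22386\right) = 104571 - 22375 = 82196$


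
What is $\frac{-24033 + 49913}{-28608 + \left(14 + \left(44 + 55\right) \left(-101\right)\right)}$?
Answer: $- \frac{25880}{38593} \approx -0.67059$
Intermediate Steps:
$\frac{-24033 + 49913}{-28608 + \left(14 + \left(44 + 55\right) \left(-101\right)\right)} = \frac{25880}{-28608 + \left(14 + 99 \left(-101\right)\right)} = \frac{25880}{-28608 + \left(14 - 9999\right)} = \frac{25880}{-28608 - 9985} = \frac{25880}{-38593} = 25880 \left(- \frac{1}{38593}\right) = - \frac{25880}{38593}$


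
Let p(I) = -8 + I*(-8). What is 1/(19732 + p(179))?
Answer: 1/18292 ≈ 5.4669e-5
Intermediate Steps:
p(I) = -8 - 8*I
1/(19732 + p(179)) = 1/(19732 + (-8 - 8*179)) = 1/(19732 + (-8 - 1432)) = 1/(19732 - 1440) = 1/18292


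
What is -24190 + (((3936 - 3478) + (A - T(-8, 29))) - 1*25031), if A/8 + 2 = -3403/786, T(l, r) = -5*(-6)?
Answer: -19195549/393 ≈ -48844.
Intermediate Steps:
T(l, r) = 30
A = -19900/393 (A = -16 + 8*(-3403/786) = -16 - 13612/393 = -19900/393 ≈ -50.636)
-24190 + (((3936 - 3478) + (A - T(-8, 29))) - 1*25031) = -24190 + (((3936 - 3478) + (-19900/393 - 1*30)) - 1*25031) = -24190 + ((458 + (-19900/393 - 30)) - 25031) = -24190 + ((458 - 31690/393) - 25031) = -24190 + (148304/393 - 25031) = -24190 - 9688879/393 = -19195549/393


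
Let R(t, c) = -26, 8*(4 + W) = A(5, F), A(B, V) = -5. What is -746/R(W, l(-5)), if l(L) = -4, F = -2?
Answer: 373/13 ≈ 28.692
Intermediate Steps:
W = -37/8 (W = -4 + (⅛)*(-5) = -4 - 5/8 = -37/8 ≈ -4.6250)
-746/R(W, l(-5)) = -746/(-26) = -746*(-1/26) = 373/13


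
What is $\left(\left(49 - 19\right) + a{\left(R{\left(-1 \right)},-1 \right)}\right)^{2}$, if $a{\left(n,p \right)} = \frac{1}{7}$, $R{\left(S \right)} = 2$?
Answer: $\frac{44521}{49} \approx 908.59$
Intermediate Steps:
$a{\left(n,p \right)} = \frac{1}{7}$
$\left(\left(49 - 19\right) + a{\left(R{\left(-1 \right)},-1 \right)}\right)^{2} = \left(\left(49 - 19\right) + \frac{1}{7}\right)^{2} = \left(30 + \frac{1}{7}\right)^{2} = \left(\frac{211}{7}\right)^{2} = \frac{44521}{49}$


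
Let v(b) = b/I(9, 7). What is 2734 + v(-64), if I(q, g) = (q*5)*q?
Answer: 1107206/405 ≈ 2733.8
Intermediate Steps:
I(q, g) = 5*q² (I(q, g) = (5*q)*q = 5*q²)
v(b) = b/405 (v(b) = b/((5*9²)) = b/((5*81)) = b/405)
2734 + v(-64) = 2734 + (1/405)*(-64) = 2734 - 64/405 = 1107206/405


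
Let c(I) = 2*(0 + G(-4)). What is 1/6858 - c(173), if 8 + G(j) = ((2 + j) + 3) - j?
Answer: 41149/6858 ≈ 6.0001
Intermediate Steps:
G(j) = -3 (G(j) = -8 + (((2 + j) + 3) - j) = -8 + ((5 + j) - j) = -8 + 5 = -3)
c(I) = -6 (c(I) = 2*(0 - 3) = 2*(-3) = -6)
1/6858 - c(173) = 1/6858 - 1*(-6) = 1/6858 + 6 = 41149/6858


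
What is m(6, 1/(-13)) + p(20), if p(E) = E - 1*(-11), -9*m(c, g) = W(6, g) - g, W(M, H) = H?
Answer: 31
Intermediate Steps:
m(c, g) = 0 (m(c, g) = -(g - g)/9 = -⅑*0 = 0)
p(E) = 11 + E (p(E) = E + 11 = 11 + E)
m(6, 1/(-13)) + p(20) = 0 + (11 + 20) = 0 + 31 = 31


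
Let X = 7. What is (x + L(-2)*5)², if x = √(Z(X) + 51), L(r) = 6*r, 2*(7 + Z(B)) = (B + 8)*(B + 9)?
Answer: 3764 - 240*√41 ≈ 2227.3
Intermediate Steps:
Z(B) = -7 + (8 + B)*(9 + B)/2 (Z(B) = -7 + ((B + 8)*(B + 9))/2 = -7 + ((8 + B)*(9 + B))/2 = -7 + (8 + B)*(9 + B)/2)
x = 2*√41 (x = √((29 + (½)*7² + (17/2)*7) + 51) = √((29 + (½)*49 + 119/2) + 51) = √((29 + 49/2 + 119/2) + 51) = √(113 + 51) = √164 = 2*√41 ≈ 12.806)
(x + L(-2)*5)² = (2*√41 + (6*(-2))*5)² = (2*√41 - 12*5)² = (2*√41 - 60)² = (-60 + 2*√41)²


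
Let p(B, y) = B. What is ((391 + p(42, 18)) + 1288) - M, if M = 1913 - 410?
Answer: 218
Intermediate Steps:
M = 1503
((391 + p(42, 18)) + 1288) - M = ((391 + 42) + 1288) - 1*1503 = (433 + 1288) - 1503 = 1721 - 1503 = 218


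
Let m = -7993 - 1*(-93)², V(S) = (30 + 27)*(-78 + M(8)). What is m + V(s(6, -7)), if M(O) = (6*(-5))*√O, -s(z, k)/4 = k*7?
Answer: -21088 - 3420*√2 ≈ -25925.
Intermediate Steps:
s(z, k) = -28*k (s(z, k) = -4*k*7 = -28*k)
M(O) = -30*√O
V(S) = -4446 - 3420*√2 (V(S) = (30 + 27)*(-78 - 60*√2) = 57*(-78 - 60*√2) = -4446 - 3420*√2)
m = -16642 (m = -7993 - 1*8649 = -7993 - 8649 = -16642)
m + V(s(6, -7)) = -16642 + (-4446 - 3420*√2) = -21088 - 3420*√2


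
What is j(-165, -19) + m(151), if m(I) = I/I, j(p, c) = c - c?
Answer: 1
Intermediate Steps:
j(p, c) = 0
m(I) = 1
j(-165, -19) + m(151) = 0 + 1 = 1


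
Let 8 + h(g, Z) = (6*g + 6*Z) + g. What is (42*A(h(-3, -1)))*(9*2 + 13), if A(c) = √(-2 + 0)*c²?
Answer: 1594950*I*√2 ≈ 2.2556e+6*I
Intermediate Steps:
h(g, Z) = -8 + 6*Z + 7*g (h(g, Z) = -8 + ((6*g + 6*Z) + g) = -8 + ((6*Z + 6*g) + g) = -8 + (6*Z + 7*g) = -8 + 6*Z + 7*g)
A(c) = I*√2*c² (A(c) = √(-2)*c² = (I*√2)*c² = I*√2*c²)
(42*A(h(-3, -1)))*(9*2 + 13) = (42*(I*√2*(-8 + 6*(-1) + 7*(-3))²))*(9*2 + 13) = (42*(I*√2*(-8 - 6 - 21)²))*(18 + 13) = (42*(I*√2*(-35)²))*31 = (42*(I*√2*1225))*31 = (42*(1225*I*√2))*31 = (51450*I*√2)*31 = 1594950*I*√2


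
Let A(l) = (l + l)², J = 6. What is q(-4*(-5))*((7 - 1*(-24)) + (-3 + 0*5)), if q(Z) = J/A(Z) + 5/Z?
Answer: 1421/200 ≈ 7.1050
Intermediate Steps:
A(l) = 4*l² (A(l) = (2*l)² = 4*l²)
q(Z) = 5/Z + 3/(2*Z²) (q(Z) = 6/((4*Z²)) + 5/Z = 6*(1/(4*Z²)) + 5/Z = 3/(2*Z²) + 5/Z = 5/Z + 3/(2*Z²))
q(-4*(-5))*((7 - 1*(-24)) + (-3 + 0*5)) = ((3 + 10*(-4*(-5)))/(2*(-4*(-5))²))*((7 - 1*(-24)) + (-3 + 0*5)) = ((½)*(3 + 10*20)/20²)*((7 + 24) + (-3 + 0)) = ((½)*(1/400)*(3 + 200))*(31 - 3) = ((½)*(1/400)*203)*28 = (203/800)*28 = 1421/200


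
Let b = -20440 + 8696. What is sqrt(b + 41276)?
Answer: 2*sqrt(7383) ≈ 171.85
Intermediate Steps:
b = -11744
sqrt(b + 41276) = sqrt(-11744 + 41276) = sqrt(29532) = 2*sqrt(7383)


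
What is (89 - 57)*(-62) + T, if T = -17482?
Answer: -19466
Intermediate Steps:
(89 - 57)*(-62) + T = (89 - 57)*(-62) - 17482 = 32*(-62) - 17482 = -1984 - 17482 = -19466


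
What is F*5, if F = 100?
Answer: 500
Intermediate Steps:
F*5 = 100*5 = 500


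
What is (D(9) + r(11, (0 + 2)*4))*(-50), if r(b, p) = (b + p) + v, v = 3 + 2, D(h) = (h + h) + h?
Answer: -2550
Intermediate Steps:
D(h) = 3*h (D(h) = 2*h + h = 3*h)
v = 5
r(b, p) = 5 + b + p (r(b, p) = (b + p) + 5 = 5 + b + p)
(D(9) + r(11, (0 + 2)*4))*(-50) = (3*9 + (5 + 11 + (0 + 2)*4))*(-50) = (27 + (5 + 11 + 2*4))*(-50) = (27 + (5 + 11 + 8))*(-50) = (27 + 24)*(-50) = 51*(-50) = -2550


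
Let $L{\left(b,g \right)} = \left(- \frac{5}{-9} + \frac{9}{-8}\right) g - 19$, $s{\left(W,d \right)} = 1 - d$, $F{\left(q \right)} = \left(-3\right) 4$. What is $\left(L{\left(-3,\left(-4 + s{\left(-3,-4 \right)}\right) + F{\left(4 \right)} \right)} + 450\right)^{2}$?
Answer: $\frac{991179289}{5184} \approx 1.912 \cdot 10^{5}$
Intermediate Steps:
$F{\left(q \right)} = -12$
$L{\left(b,g \right)} = -19 - \frac{41 g}{72}$ ($L{\left(b,g \right)} = \left(\left(-5\right) \left(- \frac{1}{9}\right) + 9 \left(- \frac{1}{8}\right)\right) g - 19 = \left(\frac{5}{9} - \frac{9}{8}\right) g - 19 = - \frac{41 g}{72} - 19 = -19 - \frac{41 g}{72}$)
$\left(L{\left(-3,\left(-4 + s{\left(-3,-4 \right)}\right) + F{\left(4 \right)} \right)} + 450\right)^{2} = \left(\left(-19 - \frac{41 \left(\left(-4 + \left(1 - -4\right)\right) - 12\right)}{72}\right) + 450\right)^{2} = \left(\left(-19 - \frac{41 \left(\left(-4 + \left(1 + 4\right)\right) - 12\right)}{72}\right) + 450\right)^{2} = \left(\left(-19 - \frac{41 \left(\left(-4 + 5\right) - 12\right)}{72}\right) + 450\right)^{2} = \left(\left(-19 - \frac{41 \left(1 - 12\right)}{72}\right) + 450\right)^{2} = \left(\left(-19 - - \frac{451}{72}\right) + 450\right)^{2} = \left(\left(-19 + \frac{451}{72}\right) + 450\right)^{2} = \left(- \frac{917}{72} + 450\right)^{2} = \left(\frac{31483}{72}\right)^{2} = \frac{991179289}{5184}$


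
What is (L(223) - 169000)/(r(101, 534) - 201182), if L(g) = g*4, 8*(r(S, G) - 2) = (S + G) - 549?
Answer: 672432/804677 ≈ 0.83565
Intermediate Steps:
r(S, G) = -533/8 + G/8 + S/8 (r(S, G) = 2 + ((S + G) - 549)/8 = 2 + ((G + S) - 549)/8 = 2 + (-549 + G + S)/8 = 2 + (-549/8 + G/8 + S/8) = -533/8 + G/8 + S/8)
L(g) = 4*g
(L(223) - 169000)/(r(101, 534) - 201182) = (4*223 - 169000)/((-533/8 + (⅛)*534 + (⅛)*101) - 201182) = (892 - 169000)/((-533/8 + 267/4 + 101/8) - 201182) = -168108/(51/4 - 201182) = -168108/(-804677/4) = -168108*(-4/804677) = 672432/804677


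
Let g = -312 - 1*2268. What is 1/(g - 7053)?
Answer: -1/9633 ≈ -0.00010381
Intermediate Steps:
g = -2580 (g = -312 - 2268 = -2580)
1/(g - 7053) = 1/(-2580 - 7053) = 1/(-9633) = -1/9633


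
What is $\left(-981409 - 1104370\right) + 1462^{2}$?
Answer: $51665$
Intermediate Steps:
$\left(-981409 - 1104370\right) + 1462^{2} = -2085779 + 2137444 = 51665$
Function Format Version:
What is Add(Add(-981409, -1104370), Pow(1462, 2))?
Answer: 51665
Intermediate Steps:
Add(Add(-981409, -1104370), Pow(1462, 2)) = Add(-2085779, 2137444) = 51665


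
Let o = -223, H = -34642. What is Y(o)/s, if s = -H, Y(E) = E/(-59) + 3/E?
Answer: 24776/227892397 ≈ 0.00010872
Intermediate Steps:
Y(E) = 3/E - E/59 (Y(E) = E*(-1/59) + 3/E = -E/59 + 3/E = 3/E - E/59)
s = 34642 (s = -1*(-34642) = 34642)
Y(o)/s = (3/(-223) - 1/59*(-223))/34642 = (3*(-1/223) + 223/59)*(1/34642) = (-3/223 + 223/59)*(1/34642) = (49552/13157)*(1/34642) = 24776/227892397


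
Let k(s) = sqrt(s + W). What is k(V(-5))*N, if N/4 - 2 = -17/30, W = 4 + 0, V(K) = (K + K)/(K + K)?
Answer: 86*sqrt(5)/15 ≈ 12.820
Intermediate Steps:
V(K) = 1 (V(K) = (2*K)/((2*K)) = (2*K)*(1/(2*K)) = 1)
W = 4
k(s) = sqrt(4 + s) (k(s) = sqrt(s + 4) = sqrt(4 + s))
N = 86/15 (N = 8 + 4*(-17/30) = 8 - 34/15 = 86/15 ≈ 5.7333)
k(V(-5))*N = sqrt(4 + 1)*(86/15) = sqrt(5)*(86/15) = 86*sqrt(5)/15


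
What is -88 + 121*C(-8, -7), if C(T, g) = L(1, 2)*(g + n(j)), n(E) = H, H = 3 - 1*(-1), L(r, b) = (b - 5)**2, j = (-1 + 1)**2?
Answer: -3355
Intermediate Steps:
j = 0 (j = 0**2 = 0)
L(r, b) = (-5 + b)**2
H = 4 (H = 3 + 1 = 4)
n(E) = 4
C(T, g) = 36 + 9*g (C(T, g) = (-5 + 2)**2*(g + 4) = (-3)**2*(4 + g) = 9*(4 + g) = 36 + 9*g)
-88 + 121*C(-8, -7) = -88 + 121*(36 + 9*(-7)) = -88 + 121*(36 - 63) = -88 + 121*(-27) = -88 - 3267 = -3355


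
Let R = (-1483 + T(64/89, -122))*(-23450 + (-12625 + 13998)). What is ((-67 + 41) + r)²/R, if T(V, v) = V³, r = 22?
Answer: 11279504/23075032355991 ≈ 4.8882e-7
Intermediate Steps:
R = 23075032355991/704969 (R = (-1483 + (64/89)³)*(-23450 + (-12625 + 13998)) = (-1483 + (64*(1/89))³)*(-23450 + 1373) = (-1483 + (64/89)³)*(-22077) = (-1483 + 262144/704969)*(-22077) = -1045206883/704969*(-22077) = 23075032355991/704969 ≈ 3.2732e+7)
((-67 + 41) + r)²/R = ((-67 + 41) + 22)²/(23075032355991/704969) = (-26 + 22)²*(704969/23075032355991) = (-4)²*(704969/23075032355991) = 16*(704969/23075032355991) = 11279504/23075032355991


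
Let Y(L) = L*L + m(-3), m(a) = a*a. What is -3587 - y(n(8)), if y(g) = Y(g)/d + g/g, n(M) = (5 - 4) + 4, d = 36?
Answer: -64601/18 ≈ -3588.9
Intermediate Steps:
n(M) = 5 (n(M) = 1 + 4 = 5)
m(a) = a**2
Y(L) = 9 + L**2 (Y(L) = L*L + (-3)**2 = L**2 + 9 = 9 + L**2)
y(g) = 5/4 + g**2/36 (y(g) = (9 + g**2)/36 + g/g = (9 + g**2)*(1/36) + 1 = (1/4 + g**2/36) + 1 = 5/4 + g**2/36)
-3587 - y(n(8)) = -3587 - (5/4 + (1/36)*5**2) = -3587 - (5/4 + (1/36)*25) = -3587 - (5/4 + 25/36) = -3587 - 1*35/18 = -3587 - 35/18 = -64601/18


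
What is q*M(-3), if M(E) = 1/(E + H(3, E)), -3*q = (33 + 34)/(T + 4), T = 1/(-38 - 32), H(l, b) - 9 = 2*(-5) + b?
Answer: 670/837 ≈ 0.80048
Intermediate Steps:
H(l, b) = -1 + b (H(l, b) = 9 + (2*(-5) + b) = 9 + (-10 + b) = -1 + b)
T = -1/70 (T = 1/(-70) = -1/70 ≈ -0.014286)
q = -4690/837 (q = -(33 + 34)/(3*(-1/70 + 4)) = -67/(3*279/70) = -67*70/(3*279) = -⅓*4690/279 = -4690/837 ≈ -5.6033)
M(E) = 1/(-1 + 2*E) (M(E) = 1/(E + (-1 + E)) = 1/(-1 + 2*E))
q*M(-3) = -4690/(837*(-1 + 2*(-3))) = -4690/(837*(-1 - 6)) = -4690/837/(-7) = -4690/837*(-⅐) = 670/837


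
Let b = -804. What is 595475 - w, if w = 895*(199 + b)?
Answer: 1136950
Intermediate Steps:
w = -541475 (w = 895*(199 - 804) = 895*(-605) = -541475)
595475 - w = 595475 - 1*(-541475) = 595475 + 541475 = 1136950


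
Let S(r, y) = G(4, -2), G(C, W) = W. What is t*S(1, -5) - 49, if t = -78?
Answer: 107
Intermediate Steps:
S(r, y) = -2
t*S(1, -5) - 49 = -78*(-2) - 49 = 156 - 49 = 107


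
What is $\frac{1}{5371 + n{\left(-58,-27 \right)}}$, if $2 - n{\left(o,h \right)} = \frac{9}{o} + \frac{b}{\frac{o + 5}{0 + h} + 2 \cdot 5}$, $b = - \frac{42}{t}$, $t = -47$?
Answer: $\frac{880498}{4730986611} \approx 0.00018611$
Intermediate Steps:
$b = \frac{42}{47}$ ($b = - \frac{42}{-47} = \left(-42\right) \left(- \frac{1}{47}\right) = \frac{42}{47} \approx 0.89362$)
$n{\left(o,h \right)} = 2 - \frac{9}{o} - \frac{42}{47 \left(10 + \frac{5 + o}{h}\right)}$ ($n{\left(o,h \right)} = 2 - \left(\frac{9}{o} + \frac{42}{47 \left(\frac{o + 5}{0 + h} + 2 \cdot 5\right)}\right) = 2 - \left(\frac{9}{o} + \frac{42}{47 \left(\frac{5 + o}{h} + 10\right)}\right) = 2 - \left(\frac{9}{o} + \frac{42}{47 \left(10 + \frac{5 + o}{h}\right)}\right) = 2 - \frac{9}{o} - \frac{42}{47 \left(10 + \frac{5 + o}{h}\right)}$)
$\frac{1}{5371 + n{\left(-58,-27 \right)}} = \frac{1}{5371 + \frac{-45 - 58 - -2430 + 2 \left(-58\right)^{2} + \frac{898}{47} \left(-27\right) \left(-58\right)}{\left(-58\right) \left(5 - 58 + 10 \left(-27\right)\right)}} = \frac{1}{5371 - \frac{-45 - 58 + 2430 + 2 \cdot 3364 + \frac{1406268}{47}}{58 \left(5 - 58 - 270\right)}} = \frac{1}{5371 - \frac{-45 - 58 + 2430 + 6728 + \frac{1406268}{47}}{58 \left(-323\right)}} = \frac{1}{5371 - \left(- \frac{1}{18734}\right) \frac{1831853}{47}} = \frac{1}{5371 + \frac{1831853}{880498}} = \frac{1}{\frac{4730986611}{880498}} = \frac{880498}{4730986611}$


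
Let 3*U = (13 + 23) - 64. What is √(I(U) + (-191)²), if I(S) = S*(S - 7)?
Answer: √329701/3 ≈ 191.40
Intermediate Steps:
U = -28/3 (U = ((13 + 23) - 64)/3 = (36 - 64)/3 = (⅓)*(-28) = -28/3 ≈ -9.3333)
I(S) = S*(-7 + S)
√(I(U) + (-191)²) = √(-28*(-7 - 28/3)/3 + (-191)²) = √(-28/3*(-49/3) + 36481) = √(1372/9 + 36481) = √(329701/9) = √329701/3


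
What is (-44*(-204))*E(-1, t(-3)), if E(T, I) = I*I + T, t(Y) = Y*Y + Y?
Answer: 314160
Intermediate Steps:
t(Y) = Y + Y**2 (t(Y) = Y**2 + Y = Y + Y**2)
E(T, I) = T + I**2 (E(T, I) = I**2 + T = T + I**2)
(-44*(-204))*E(-1, t(-3)) = (-44*(-204))*(-1 + (-3*(1 - 3))**2) = 8976*(-1 + (-3*(-2))**2) = 8976*(-1 + 6**2) = 8976*(-1 + 36) = 8976*35 = 314160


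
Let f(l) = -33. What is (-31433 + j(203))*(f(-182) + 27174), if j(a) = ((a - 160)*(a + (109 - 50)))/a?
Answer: -172878209253/203 ≈ -8.5162e+8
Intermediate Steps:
j(a) = (-160 + a)*(59 + a)/a (j(a) = ((-160 + a)*(a + 59))/a = ((-160 + a)*(59 + a))/a = (-160 + a)*(59 + a)/a)
(-31433 + j(203))*(f(-182) + 27174) = (-31433 + (-101 + 203 - 9440/203))*(-33 + 27174) = (-31433 + (-101 + 203 - 9440*1/203))*27141 = (-31433 + (-101 + 203 - 9440/203))*27141 = (-31433 + 11266/203)*27141 = -6369633/203*27141 = -172878209253/203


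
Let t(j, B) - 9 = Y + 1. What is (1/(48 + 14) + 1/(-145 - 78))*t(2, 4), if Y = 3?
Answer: 2093/13826 ≈ 0.15138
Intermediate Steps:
t(j, B) = 13 (t(j, B) = 9 + (3 + 1) = 9 + 4 = 13)
(1/(48 + 14) + 1/(-145 - 78))*t(2, 4) = (1/(48 + 14) + 1/(-145 - 78))*13 = (1/62 + 1/(-223))*13 = (1/62 - 1/223)*13 = (161/13826)*13 = 2093/13826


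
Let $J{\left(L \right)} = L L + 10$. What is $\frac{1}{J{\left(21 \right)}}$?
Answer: $\frac{1}{451} \approx 0.0022173$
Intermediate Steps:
$J{\left(L \right)} = 10 + L^{2}$ ($J{\left(L \right)} = L^{2} + 10 = 10 + L^{2}$)
$\frac{1}{J{\left(21 \right)}} = \frac{1}{10 + 21^{2}} = \frac{1}{10 + 441} = \frac{1}{451}$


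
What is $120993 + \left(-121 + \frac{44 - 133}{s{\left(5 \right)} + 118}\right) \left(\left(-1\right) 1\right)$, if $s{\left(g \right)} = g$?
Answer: $\frac{14897111}{123} \approx 1.2111 \cdot 10^{5}$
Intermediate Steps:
$120993 + \left(-121 + \frac{44 - 133}{s{\left(5 \right)} + 118}\right) \left(\left(-1\right) 1\right) = 120993 + \left(-121 + \frac{44 - 133}{5 + 118}\right) \left(\left(-1\right) 1\right) = 120993 + \left(-121 - \frac{89}{123}\right) \left(-1\right) = 120993 - - \frac{14972}{123} = 120993 + \frac{14972}{123} = \frac{14897111}{123}$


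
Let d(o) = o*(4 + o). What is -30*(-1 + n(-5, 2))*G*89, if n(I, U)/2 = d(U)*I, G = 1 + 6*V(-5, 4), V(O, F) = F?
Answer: 8076750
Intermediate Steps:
G = 25 (G = 1 + 6*4 = 1 + 24 = 25)
n(I, U) = 2*I*U*(4 + U) (n(I, U) = 2*((U*(4 + U))*I) = 2*(I*U*(4 + U)) = 2*I*U*(4 + U))
-30*(-1 + n(-5, 2))*G*89 = -30*(-1 + 2*(-5)*2*(4 + 2))*25*89 = -30*(-1 + 2*(-5)*2*6)*25*89 = -30*(-1 - 120)*25*89 = -(-3630)*25*89 = -30*(-3025)*89 = 90750*89 = 8076750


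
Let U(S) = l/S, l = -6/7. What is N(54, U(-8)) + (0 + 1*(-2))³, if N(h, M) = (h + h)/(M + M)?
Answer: 496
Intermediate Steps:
l = -6/7 (l = -6*⅐ = -6/7 ≈ -0.85714)
U(S) = -6/(7*S)
N(h, M) = h/M (N(h, M) = (2*h)/((2*M)) = (2*h)*(1/(2*M)) = h/M)
N(54, U(-8)) + (0 + 1*(-2))³ = 54/((-6/7/(-8))) + (0 + 1*(-2))³ = 54/((-6/7*(-⅛))) + (0 - 2)³ = 54/(3/28) + (-2)³ = 54*(28/3) - 8 = 504 - 8 = 496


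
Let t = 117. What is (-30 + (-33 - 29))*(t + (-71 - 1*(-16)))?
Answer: -5704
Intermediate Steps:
(-30 + (-33 - 29))*(t + (-71 - 1*(-16))) = (-30 + (-33 - 29))*(117 + (-71 - 1*(-16))) = (-30 - 62)*(117 + (-71 + 16)) = -92*(117 - 55) = -92*62 = -5704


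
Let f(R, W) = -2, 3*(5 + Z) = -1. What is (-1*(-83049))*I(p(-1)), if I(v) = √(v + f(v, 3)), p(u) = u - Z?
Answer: 27683*√21 ≈ 1.2686e+5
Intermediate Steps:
Z = -16/3 (Z = -5 + (⅓)*(-1) = -5 - ⅓ = -16/3 ≈ -5.3333)
p(u) = 16/3 + u (p(u) = u - 1*(-16/3) = u + 16/3 = 16/3 + u)
I(v) = √(-2 + v) (I(v) = √(v - 2) = √(-2 + v))
(-1*(-83049))*I(p(-1)) = (-1*(-83049))*√(-2 + (16/3 - 1)) = 83049*√(-2 + 13/3) = 83049*√(7/3) = 83049*(√21/3) = 27683*√21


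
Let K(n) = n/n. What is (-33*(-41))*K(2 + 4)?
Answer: 1353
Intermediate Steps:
K(n) = 1
(-33*(-41))*K(2 + 4) = -33*(-41)*1 = 1353*1 = 1353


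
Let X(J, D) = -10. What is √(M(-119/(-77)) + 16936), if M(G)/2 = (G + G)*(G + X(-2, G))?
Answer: 2*√510733/11 ≈ 129.94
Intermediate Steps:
M(G) = 4*G*(-10 + G) (M(G) = 2*((G + G)*(G - 10)) = 2*((2*G)*(-10 + G)) = 2*(2*G*(-10 + G)) = 4*G*(-10 + G))
√(M(-119/(-77)) + 16936) = √(4*(-119/(-77))*(-10 - 119/(-77)) + 16936) = √(4*(-119*(-1/77))*(-10 - 119*(-1/77)) + 16936) = √(4*(17/11)*(-10 + 17/11) + 16936) = √(4*(17/11)*(-93/11) + 16936) = √(-6324/121 + 16936) = √(2042932/121) = 2*√510733/11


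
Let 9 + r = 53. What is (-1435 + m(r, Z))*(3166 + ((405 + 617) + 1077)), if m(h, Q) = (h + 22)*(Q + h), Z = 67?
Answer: 31016115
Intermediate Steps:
r = 44 (r = -9 + 53 = 44)
m(h, Q) = (22 + h)*(Q + h)
(-1435 + m(r, Z))*(3166 + ((405 + 617) + 1077)) = (-1435 + (44² + 22*67 + 22*44 + 67*44))*(3166 + ((405 + 617) + 1077)) = (-1435 + (1936 + 1474 + 968 + 2948))*(3166 + (1022 + 1077)) = (-1435 + 7326)*(3166 + 2099) = 5891*5265 = 31016115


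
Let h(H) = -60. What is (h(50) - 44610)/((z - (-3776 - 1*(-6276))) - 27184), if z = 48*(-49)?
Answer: 22335/16018 ≈ 1.3944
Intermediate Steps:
z = -2352
(h(50) - 44610)/((z - (-3776 - 1*(-6276))) - 27184) = (-60 - 44610)/((-2352 - (-3776 - 1*(-6276))) - 27184) = -44670/((-2352 - (-3776 + 6276)) - 27184) = -44670/((-2352 - 1*2500) - 27184) = -44670/((-2352 - 2500) - 27184) = -44670/(-4852 - 27184) = -44670/(-32036) = -44670*(-1/32036) = 22335/16018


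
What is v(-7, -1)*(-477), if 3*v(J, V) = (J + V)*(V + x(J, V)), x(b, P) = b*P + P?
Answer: 6360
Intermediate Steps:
x(b, P) = P + P*b (x(b, P) = P*b + P = P + P*b)
v(J, V) = (J + V)*(V + V*(1 + J))/3 (v(J, V) = ((J + V)*(V + V*(1 + J)))/3 = (J + V)*(V + V*(1 + J))/3)
v(-7, -1)*(-477) = ((⅓)*(-1)*(-7 - 1 - 7*(1 - 7) - (1 - 7)))*(-477) = ((⅓)*(-1)*(-7 - 1 - 7*(-6) - 1*(-6)))*(-477) = ((⅓)*(-1)*(-7 - 1 + 42 + 6))*(-477) = ((⅓)*(-1)*40)*(-477) = -40/3*(-477) = 6360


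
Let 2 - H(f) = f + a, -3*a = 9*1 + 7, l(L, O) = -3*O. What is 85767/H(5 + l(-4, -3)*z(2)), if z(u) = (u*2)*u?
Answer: -23391/19 ≈ -1231.1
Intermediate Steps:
z(u) = 2*u**2 (z(u) = (2*u)*u = 2*u**2)
a = -16/3 (a = -(9*1 + 7)/3 = -(9 + 7)/3 = -1/3*16 = -16/3 ≈ -5.3333)
H(f) = 22/3 - f (H(f) = 2 - (f - 16/3) = 2 - (-16/3 + f) = 2 + (16/3 - f) = 22/3 - f)
85767/H(5 + l(-4, -3)*z(2)) = 85767/(22/3 - (5 + (-3*(-3))*(2*2**2))) = 85767/(22/3 - (5 + 9*(2*4))) = 85767/(22/3 - (5 + 9*8)) = 85767/(22/3 - (5 + 72)) = 85767/(22/3 - 1*77) = 85767/(22/3 - 77) = 85767/(-209/3) = 85767*(-3/209) = -23391/19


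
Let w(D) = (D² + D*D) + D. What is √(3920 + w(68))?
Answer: 2*√3309 ≈ 115.05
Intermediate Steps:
w(D) = D + 2*D² (w(D) = (D² + D²) + D = 2*D² + D = D + 2*D²)
√(3920 + w(68)) = √(3920 + 68*(1 + 2*68)) = √(3920 + 68*(1 + 136)) = √(3920 + 68*137) = √(3920 + 9316) = √13236 = 2*√3309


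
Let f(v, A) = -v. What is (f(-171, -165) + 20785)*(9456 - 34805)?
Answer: -531213644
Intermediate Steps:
(f(-171, -165) + 20785)*(9456 - 34805) = (-1*(-171) + 20785)*(9456 - 34805) = (171 + 20785)*(-25349) = 20956*(-25349) = -531213644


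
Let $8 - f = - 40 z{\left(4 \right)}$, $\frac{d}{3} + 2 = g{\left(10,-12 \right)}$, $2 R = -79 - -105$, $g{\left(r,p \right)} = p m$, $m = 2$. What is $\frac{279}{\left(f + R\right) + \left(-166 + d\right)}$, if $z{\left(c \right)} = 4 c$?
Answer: $\frac{93}{139} \approx 0.66906$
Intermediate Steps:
$g{\left(r,p \right)} = 2 p$ ($g{\left(r,p \right)} = p 2 = 2 p$)
$R = 13$ ($R = \frac{-79 - -105}{2} = \frac{-79 + 105}{2} = \frac{1}{2} \cdot 26 = 13$)
$d = -78$ ($d = -6 + 3 \cdot 2 \left(-12\right) = -6 + 3 \left(-24\right) = -6 - 72 = -78$)
$f = 648$ ($f = 8 - - 40 \cdot 4 \cdot 4 = 8 - \left(-40\right) 16 = 8 - -640 = 8 + 640 = 648$)
$\frac{279}{\left(f + R\right) + \left(-166 + d\right)} = \frac{279}{\left(648 + 13\right) - 244} = \frac{279}{661 - 244} = \frac{279}{417} = 279 \cdot \frac{1}{417} = \frac{93}{139}$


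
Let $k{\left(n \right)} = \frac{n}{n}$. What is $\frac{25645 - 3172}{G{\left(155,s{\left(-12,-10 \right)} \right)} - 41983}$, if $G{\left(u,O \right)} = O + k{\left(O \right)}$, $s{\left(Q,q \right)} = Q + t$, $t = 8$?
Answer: $- \frac{22473}{41986} \approx -0.53525$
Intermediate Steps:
$s{\left(Q,q \right)} = 8 + Q$ ($s{\left(Q,q \right)} = Q + 8 = 8 + Q$)
$k{\left(n \right)} = 1$
$G{\left(u,O \right)} = 1 + O$ ($G{\left(u,O \right)} = O + 1 = 1 + O$)
$\frac{25645 - 3172}{G{\left(155,s{\left(-12,-10 \right)} \right)} - 41983} = \frac{25645 - 3172}{\left(1 + \left(8 - 12\right)\right) - 41983} = \frac{22473}{\left(1 - 4\right) - 41983} = \frac{22473}{-3 - 41983} = \frac{22473}{-41986} = 22473 \left(- \frac{1}{41986}\right) = - \frac{22473}{41986}$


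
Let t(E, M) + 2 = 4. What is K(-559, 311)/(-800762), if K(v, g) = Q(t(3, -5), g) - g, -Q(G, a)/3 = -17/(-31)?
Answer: 4846/12411811 ≈ 0.00039043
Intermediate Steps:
t(E, M) = 2 (t(E, M) = -2 + 4 = 2)
Q(G, a) = -51/31 (Q(G, a) = -(-51)/(-31) = -(-51)*(-1)/31 = -3*17/31 = -51/31)
K(v, g) = -51/31 - g
K(-559, 311)/(-800762) = (-51/31 - 1*311)/(-800762) = (-51/31 - 311)*(-1/800762) = -9692/31*(-1/800762) = 4846/12411811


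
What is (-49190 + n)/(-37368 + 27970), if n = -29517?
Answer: 78707/9398 ≈ 8.3749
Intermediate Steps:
(-49190 + n)/(-37368 + 27970) = (-49190 - 29517)/(-37368 + 27970) = -78707/(-9398) = -78707*(-1/9398) = 78707/9398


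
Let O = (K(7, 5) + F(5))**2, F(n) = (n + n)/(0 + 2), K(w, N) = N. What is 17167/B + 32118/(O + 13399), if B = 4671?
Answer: 381760511/63053829 ≈ 6.0545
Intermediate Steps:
F(n) = n (F(n) = (2*n)/2 = (2*n)*(1/2) = n)
O = 100 (O = (5 + 5)**2 = 10**2 = 100)
17167/B + 32118/(O + 13399) = 17167/4671 + 32118/(100 + 13399) = 17167*(1/4671) + 32118/13499 = 17167/4671 + 32118*(1/13499) = 17167/4671 + 32118/13499 = 381760511/63053829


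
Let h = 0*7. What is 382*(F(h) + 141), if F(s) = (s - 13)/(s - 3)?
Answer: 166552/3 ≈ 55517.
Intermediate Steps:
h = 0
F(s) = (-13 + s)/(-3 + s)
382*(F(h) + 141) = 382*((-13 + 0)/(-3 + 0) + 141) = 382*(-13/(-3) + 141) = 382*(-⅓*(-13) + 141) = 382*(13/3 + 141) = 382*(436/3) = 166552/3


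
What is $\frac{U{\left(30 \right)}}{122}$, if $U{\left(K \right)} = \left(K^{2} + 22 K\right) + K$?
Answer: $\frac{795}{61} \approx 13.033$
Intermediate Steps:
$U{\left(K \right)} = K^{2} + 23 K$
$\frac{U{\left(30 \right)}}{122} = \frac{30 \left(23 + 30\right)}{122} = 30 \cdot 53 \cdot \frac{1}{122} = 1590 \cdot \frac{1}{122} = \frac{795}{61}$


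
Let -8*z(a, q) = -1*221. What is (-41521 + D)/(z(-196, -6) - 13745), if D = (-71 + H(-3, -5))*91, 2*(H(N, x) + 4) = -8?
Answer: 389680/109739 ≈ 3.5510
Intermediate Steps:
H(N, x) = -8 (H(N, x) = -4 + (½)*(-8) = -4 - 4 = -8)
D = -7189 (D = (-71 - 8)*91 = -79*91 = -7189)
z(a, q) = 221/8 (z(a, q) = -(-1)*221/8 = -⅛*(-221) = 221/8)
(-41521 + D)/(z(-196, -6) - 13745) = (-41521 - 7189)/(221/8 - 13745) = -48710/(-109739/8) = -48710*(-8/109739) = 389680/109739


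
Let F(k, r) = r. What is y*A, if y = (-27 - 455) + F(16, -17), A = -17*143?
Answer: 1213069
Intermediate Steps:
A = -2431
y = -499 (y = (-27 - 455) - 17 = -482 - 17 = -499)
y*A = -499*(-2431) = 1213069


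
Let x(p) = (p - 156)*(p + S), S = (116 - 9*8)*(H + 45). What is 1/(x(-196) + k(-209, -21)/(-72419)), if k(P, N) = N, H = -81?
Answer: 72419/45374848661 ≈ 1.5960e-6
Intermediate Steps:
S = -1584 (S = (116 - 9*8)*(-81 + 45) = (116 - 72)*(-36) = 44*(-36) = -1584)
x(p) = (-1584 + p)*(-156 + p) (x(p) = (p - 156)*(p - 1584) = (-156 + p)*(-1584 + p) = (-1584 + p)*(-156 + p))
1/(x(-196) + k(-209, -21)/(-72419)) = 1/((247104 + (-196)**2 - 1740*(-196)) - 21/(-72419)) = 1/((247104 + 38416 + 341040) - 21*(-1/72419)) = 1/(626560 + 21/72419) = 1/(45374848661/72419) = 72419/45374848661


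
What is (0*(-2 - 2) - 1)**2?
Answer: 1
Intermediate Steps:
(0*(-2 - 2) - 1)**2 = (0*(-4) - 1)**2 = (0 - 1)**2 = (-1)**2 = 1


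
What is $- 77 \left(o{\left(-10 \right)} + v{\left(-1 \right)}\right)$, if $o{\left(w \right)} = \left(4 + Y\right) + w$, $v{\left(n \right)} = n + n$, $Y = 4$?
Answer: $308$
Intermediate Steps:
$v{\left(n \right)} = 2 n$
$o{\left(w \right)} = 8 + w$ ($o{\left(w \right)} = \left(4 + 4\right) + w = 8 + w$)
$- 77 \left(o{\left(-10 \right)} + v{\left(-1 \right)}\right) = - 77 \left(\left(8 - 10\right) + 2 \left(-1\right)\right) = - 77 \left(-2 - 2\right) = \left(-77\right) \left(-4\right) = 308$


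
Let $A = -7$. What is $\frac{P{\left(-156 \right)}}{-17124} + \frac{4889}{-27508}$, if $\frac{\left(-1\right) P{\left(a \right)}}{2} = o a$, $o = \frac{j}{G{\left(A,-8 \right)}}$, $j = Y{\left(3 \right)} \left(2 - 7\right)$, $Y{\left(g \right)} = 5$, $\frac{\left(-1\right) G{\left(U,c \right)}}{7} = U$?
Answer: $- \frac{323973347}{1923441884} \approx -0.16843$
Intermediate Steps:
$G{\left(U,c \right)} = - 7 U$
$j = -25$ ($j = 5 \left(2 - 7\right) = 5 \left(-5\right) = -25$)
$o = - \frac{25}{49}$ ($o = - \frac{25}{\left(-7\right) \left(-7\right)} = - \frac{25}{49} \approx -0.5102$)
$P{\left(a \right)} = \frac{50 a}{49}$ ($P{\left(a \right)} = - 2 \left(- \frac{25 a}{49}\right) = \frac{50 a}{49}$)
$\frac{P{\left(-156 \right)}}{-17124} + \frac{4889}{-27508} = \frac{\frac{50}{49} \left(-156\right)}{-17124} + \frac{4889}{-27508} = \left(- \frac{7800}{49}\right) \left(- \frac{1}{17124}\right) + 4889 \left(- \frac{1}{27508}\right) = \frac{650}{69923} - \frac{4889}{27508} = - \frac{323973347}{1923441884}$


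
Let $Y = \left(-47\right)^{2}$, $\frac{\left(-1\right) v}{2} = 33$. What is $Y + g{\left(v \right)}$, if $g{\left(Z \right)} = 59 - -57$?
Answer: $2325$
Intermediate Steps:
$v = -66$ ($v = \left(-2\right) 33 = -66$)
$Y = 2209$
$g{\left(Z \right)} = 116$ ($g{\left(Z \right)} = 59 + 57 = 116$)
$Y + g{\left(v \right)} = 2209 + 116 = 2325$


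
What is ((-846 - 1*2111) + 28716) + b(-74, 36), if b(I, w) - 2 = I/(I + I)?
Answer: 51523/2 ≈ 25762.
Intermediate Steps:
b(I, w) = 5/2 (b(I, w) = 2 + I/(I + I) = 2 + I/((2*I)) = 2 + I*(1/(2*I)) = 2 + ½ = 5/2)
((-846 - 1*2111) + 28716) + b(-74, 36) = ((-846 - 1*2111) + 28716) + 5/2 = ((-846 - 2111) + 28716) + 5/2 = (-2957 + 28716) + 5/2 = 25759 + 5/2 = 51523/2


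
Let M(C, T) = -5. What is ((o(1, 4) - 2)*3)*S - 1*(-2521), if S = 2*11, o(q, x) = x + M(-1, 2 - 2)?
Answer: 2323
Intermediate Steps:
o(q, x) = -5 + x (o(q, x) = x - 5 = -5 + x)
S = 22
((o(1, 4) - 2)*3)*S - 1*(-2521) = (((-5 + 4) - 2)*3)*22 - 1*(-2521) = ((-1 - 2)*3)*22 + 2521 = -3*3*22 + 2521 = -9*22 + 2521 = -198 + 2521 = 2323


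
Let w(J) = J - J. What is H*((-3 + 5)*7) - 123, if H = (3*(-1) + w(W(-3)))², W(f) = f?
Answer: 3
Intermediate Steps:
w(J) = 0
H = 9 (H = (3*(-1) + 0)² = (-3 + 0)² = (-3)² = 9)
H*((-3 + 5)*7) - 123 = 9*((-3 + 5)*7) - 123 = 9*(2*7) - 123 = 9*14 - 123 = 126 - 123 = 3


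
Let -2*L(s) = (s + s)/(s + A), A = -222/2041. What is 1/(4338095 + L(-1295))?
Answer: 71441/309917773460 ≈ 2.3052e-7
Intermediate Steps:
A = -222/2041 (A = -222*1/2041 = -222/2041 ≈ -0.10877)
L(s) = -s/(-222/2041 + s) (L(s) = -(s + s)/(2*(s - 222/2041)) = -2*s/(2*(-222/2041 + s)) = -s/(-222/2041 + s))
1/(4338095 + L(-1295)) = 1/(4338095 - 2041*(-1295)/(-222 + 2041*(-1295))) = 1/(4338095 - 2041*(-1295)/(-222 - 2643095)) = 1/(4338095 - 2041*(-1295)/(-2643317)) = 1/(4338095 - 2041*(-1295)*(-1/2643317)) = 1/(4338095 - 71435/71441) = 1/(309917773460/71441) = 71441/309917773460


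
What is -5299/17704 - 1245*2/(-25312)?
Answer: -5627833/28007728 ≈ -0.20094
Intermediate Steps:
-5299/17704 - 1245*2/(-25312) = -5299*1/17704 - 2490*(-1/25312) = -5299/17704 + 1245/12656 = -5627833/28007728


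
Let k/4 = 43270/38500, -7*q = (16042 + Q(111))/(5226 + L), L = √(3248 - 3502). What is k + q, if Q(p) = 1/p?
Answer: 789200663319/194524947925 + 1780663*I*√254/21220903410 ≈ 4.0571 + 0.0013373*I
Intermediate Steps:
L = I*√254 (L = √(-254) = I*√254 ≈ 15.937*I)
q = -1780663/(777*(5226 + I*√254)) (q = -(16042 + 1/111)/(7*(5226 + I*√254)) = -1780663/(777*(5226 + I*√254)) ≈ -0.43852 + 0.0013373*I)
k = 8654/1925 (k = 4*(43270/38500) = 4*(43270*(1/38500)) = 4*(4327/3850) = 8654/1925 ≈ 4.4956)
k + q = 8654/1925 + (-1550957473/3536817235 + 1780663*I*√254/21220903410) = 789200663319/194524947925 + 1780663*I*√254/21220903410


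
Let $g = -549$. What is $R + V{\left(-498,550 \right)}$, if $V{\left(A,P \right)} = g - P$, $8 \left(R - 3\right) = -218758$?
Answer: $- \frac{113763}{4} \approx -28441.0$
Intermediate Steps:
$R = - \frac{109367}{4}$ ($R = 3 + \frac{1}{8} \left(-218758\right) = 3 - \frac{109379}{4} = - \frac{109367}{4} \approx -27342.0$)
$V{\left(A,P \right)} = -549 - P$
$R + V{\left(-498,550 \right)} = - \frac{109367}{4} - 1099 = - \frac{113763}{4}$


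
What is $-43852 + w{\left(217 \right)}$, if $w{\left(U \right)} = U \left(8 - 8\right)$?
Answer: $-43852$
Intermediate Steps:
$w{\left(U \right)} = 0$ ($w{\left(U \right)} = U \left(8 - 8\right) = U 0 = 0$)
$-43852 + w{\left(217 \right)} = -43852 + 0 = -43852$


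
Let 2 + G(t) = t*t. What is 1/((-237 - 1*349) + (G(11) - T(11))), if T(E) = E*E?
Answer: -1/588 ≈ -0.0017007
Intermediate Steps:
T(E) = E²
G(t) = -2 + t² (G(t) = -2 + t*t = -2 + t²)
1/((-237 - 1*349) + (G(11) - T(11))) = 1/((-237 - 1*349) + ((-2 + 11²) - 1*11²)) = 1/((-237 - 349) + ((-2 + 121) - 1*121)) = 1/(-586 + (119 - 121)) = 1/(-586 - 2) = 1/(-588) = -1/588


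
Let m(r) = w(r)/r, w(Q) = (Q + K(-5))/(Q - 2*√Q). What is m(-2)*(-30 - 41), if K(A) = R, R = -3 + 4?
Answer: 71/12 - 71*I*√2/12 ≈ 5.9167 - 8.3674*I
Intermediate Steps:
R = 1
K(A) = 1
w(Q) = (1 + Q)/(Q - 2*√Q) (w(Q) = (Q + 1)/(Q - 2*√Q) = (1 + Q)/(Q - 2*√Q))
m(r) = (1 + r)/(r*(r - 2*√r)) (m(r) = ((1 + r)/(r - 2*√r))/r = (1 + r)/(r*(r - 2*√r)))
m(-2)*(-30 - 41) = ((1 - 2)/((-2)² - (-4)*I*√2))*(-30 - 41) = (-1/(4 - (-4)*I*√2))*(-71) = (-1/(4 + 4*I*√2))*(-71) = -1/(4 + 4*I*√2)*(-71) = 71/(4 + 4*I*√2)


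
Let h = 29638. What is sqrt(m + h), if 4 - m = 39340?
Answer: I*sqrt(9698) ≈ 98.478*I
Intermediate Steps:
m = -39336 (m = 4 - 1*39340 = 4 - 39340 = -39336)
sqrt(m + h) = sqrt(-39336 + 29638) = sqrt(-9698) = I*sqrt(9698)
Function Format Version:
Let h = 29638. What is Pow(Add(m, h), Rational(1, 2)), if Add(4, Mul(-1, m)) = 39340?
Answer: Mul(I, Pow(9698, Rational(1, 2))) ≈ Mul(98.478, I)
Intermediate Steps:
m = -39336 (m = Add(4, Mul(-1, 39340)) = Add(4, -39340) = -39336)
Pow(Add(m, h), Rational(1, 2)) = Pow(Add(-39336, 29638), Rational(1, 2)) = Pow(-9698, Rational(1, 2)) = Mul(I, Pow(9698, Rational(1, 2)))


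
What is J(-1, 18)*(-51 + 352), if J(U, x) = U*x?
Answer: -5418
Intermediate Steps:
J(-1, 18)*(-51 + 352) = (-1*18)*(-51 + 352) = -18*301 = -5418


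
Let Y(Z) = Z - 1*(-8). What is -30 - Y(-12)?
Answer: -26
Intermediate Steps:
Y(Z) = 8 + Z (Y(Z) = Z + 8 = 8 + Z)
-30 - Y(-12) = -30 - (8 - 12) = -30 - 1*(-4) = -30 + 4 = -26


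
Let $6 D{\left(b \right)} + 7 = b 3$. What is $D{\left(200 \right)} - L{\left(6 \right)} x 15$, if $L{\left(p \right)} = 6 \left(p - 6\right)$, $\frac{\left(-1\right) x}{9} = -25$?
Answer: $\frac{593}{6} \approx 98.833$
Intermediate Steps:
$D{\left(b \right)} = - \frac{7}{6} + \frac{b}{2}$ ($D{\left(b \right)} = - \frac{7}{6} + \frac{b 3}{6} = - \frac{7}{6} + \frac{3 b}{6} = - \frac{7}{6} + \frac{b}{2}$)
$x = 225$ ($x = \left(-9\right) \left(-25\right) = 225$)
$L{\left(p \right)} = -36 + 6 p$ ($L{\left(p \right)} = 6 \left(-6 + p\right) = -36 + 6 p$)
$D{\left(200 \right)} - L{\left(6 \right)} x 15 = \left(- \frac{7}{6} + \frac{1}{2} \cdot 200\right) - \left(-36 + 6 \cdot 6\right) 225 \cdot 15 = \left(- \frac{7}{6} + 100\right) - \left(-36 + 36\right) 225 \cdot 15 = \frac{593}{6} - 0 \cdot 225 \cdot 15 = \frac{593}{6} - 0 \cdot 15 = \frac{593}{6} - 0 = \frac{593}{6} + 0 = \frac{593}{6}$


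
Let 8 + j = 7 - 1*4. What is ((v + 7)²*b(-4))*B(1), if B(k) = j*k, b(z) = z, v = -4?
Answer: 180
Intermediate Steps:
j = -5 (j = -8 + (7 - 1*4) = -8 + (7 - 4) = -8 + 3 = -5)
B(k) = -5*k
((v + 7)²*b(-4))*B(1) = ((-4 + 7)²*(-4))*(-5*1) = (3²*(-4))*(-5) = (9*(-4))*(-5) = -36*(-5) = 180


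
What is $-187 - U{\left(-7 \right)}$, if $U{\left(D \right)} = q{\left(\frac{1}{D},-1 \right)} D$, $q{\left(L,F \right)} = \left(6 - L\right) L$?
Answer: $- \frac{1352}{7} \approx -193.14$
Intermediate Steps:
$q{\left(L,F \right)} = L \left(6 - L\right)$
$U{\left(D \right)} = 6 - \frac{1}{D}$ ($U{\left(D \right)} = \frac{6 - \frac{1}{D}}{D} D = 6 - \frac{1}{D}$)
$-187 - U{\left(-7 \right)} = -187 - \left(6 - \frac{1}{-7}\right) = -187 - \left(6 - - \frac{1}{7}\right) = -187 - \left(6 + \frac{1}{7}\right) = -187 - \frac{43}{7} = - \frac{1352}{7}$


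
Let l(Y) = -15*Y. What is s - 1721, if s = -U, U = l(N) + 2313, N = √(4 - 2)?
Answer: -4034 + 15*√2 ≈ -4012.8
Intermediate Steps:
N = √2 ≈ 1.4142
U = 2313 - 15*√2 (U = -15*√2 + 2313 = 2313 - 15*√2 ≈ 2291.8)
s = -2313 + 15*√2 (s = -(2313 - 15*√2) = -2313 + 15*√2 ≈ -2291.8)
s - 1721 = (-2313 + 15*√2) - 1721 = -4034 + 15*√2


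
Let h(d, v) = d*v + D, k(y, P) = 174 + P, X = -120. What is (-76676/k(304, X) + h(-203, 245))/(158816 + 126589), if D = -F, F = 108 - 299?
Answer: -1376026/7705935 ≈ -0.17857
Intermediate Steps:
F = -191
D = 191 (D = -1*(-191) = 191)
h(d, v) = 191 + d*v (h(d, v) = d*v + 191 = 191 + d*v)
(-76676/k(304, X) + h(-203, 245))/(158816 + 126589) = (-76676/(174 - 120) + (191 - 203*245))/(158816 + 126589) = (-76676/54 + (191 - 49735))/285405 = (-76676*1/54 - 49544)*(1/285405) = (-38338/27 - 49544)*(1/285405) = -1376026/27*1/285405 = -1376026/7705935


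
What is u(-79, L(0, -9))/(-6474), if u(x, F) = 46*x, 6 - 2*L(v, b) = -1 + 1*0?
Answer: 1817/3237 ≈ 0.56132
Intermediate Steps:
L(v, b) = 7/2 (L(v, b) = 3 - (-1 + 1*0)/2 = 3 - (-1 + 0)/2 = 3 - ½*(-1) = 3 + ½ = 7/2)
u(-79, L(0, -9))/(-6474) = (46*(-79))/(-6474) = -3634*(-1/6474) = 1817/3237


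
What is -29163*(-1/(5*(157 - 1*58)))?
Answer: 9721/165 ≈ 58.915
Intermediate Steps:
-29163*(-1/(5*(157 - 1*58))) = -29163*(-1/(5*(157 - 58))) = -29163/((-5*99)) = -29163/(-495) = -29163*(-1/495) = 9721/165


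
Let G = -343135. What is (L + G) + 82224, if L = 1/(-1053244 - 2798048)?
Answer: -1004844447013/3851292 ≈ -2.6091e+5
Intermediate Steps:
L = -1/3851292 (L = 1/(-3851292) = -1/3851292 ≈ -2.5965e-7)
(L + G) + 82224 = (-1/3851292 - 343135) + 82224 = -1321513080421/3851292 + 82224 = -1004844447013/3851292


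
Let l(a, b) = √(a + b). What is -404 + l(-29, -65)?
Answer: -404 + I*√94 ≈ -404.0 + 9.6954*I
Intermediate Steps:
-404 + l(-29, -65) = -404 + √(-29 - 65) = -404 + √(-94) = -404 + I*√94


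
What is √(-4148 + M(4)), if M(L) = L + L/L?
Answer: I*√4143 ≈ 64.366*I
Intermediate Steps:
M(L) = 1 + L (M(L) = L + 1 = 1 + L)
√(-4148 + M(4)) = √(-4148 + (1 + 4)) = √(-4148 + 5) = √(-4143) = I*√4143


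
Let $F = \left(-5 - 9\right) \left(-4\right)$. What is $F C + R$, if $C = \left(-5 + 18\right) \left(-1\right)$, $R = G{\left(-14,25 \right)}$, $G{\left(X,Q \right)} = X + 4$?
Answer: $-738$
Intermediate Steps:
$G{\left(X,Q \right)} = 4 + X$
$R = -10$ ($R = 4 - 14 = -10$)
$C = -13$ ($C = 13 \left(-1\right) = -13$)
$F = 56$ ($F = \left(-14\right) \left(-4\right) = 56$)
$F C + R = 56 \left(-13\right) - 10 = -728 - 10 = -738$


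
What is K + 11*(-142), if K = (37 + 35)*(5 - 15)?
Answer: -2282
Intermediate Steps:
K = -720 (K = 72*(-10) = -720)
K + 11*(-142) = -720 + 11*(-142) = -720 - 1562 = -2282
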